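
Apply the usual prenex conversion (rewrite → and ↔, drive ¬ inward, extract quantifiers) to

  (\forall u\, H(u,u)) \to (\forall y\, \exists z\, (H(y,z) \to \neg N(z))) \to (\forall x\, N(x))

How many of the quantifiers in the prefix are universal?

Eliminate → and ↔ using ¬ and ∨.
  \neg (\forall u\, H(u,u)) \lor \neg (\forall y\, \exists z\, (\neg H(y,z) \lor \neg N(z))) \lor (\forall x\, N(x))
Push ¬ through the quantifiers and connectives to reach negation normal form:
  (\exists u\, \neg H(u,u)) \lor (\exists y\, \forall z\, (H(y,z) \land N(z))) \lor (\forall x\, N(x))
All bound variables are already distinct, so no renaming is needed.
Finally move all quantifiers to the prefix:
  \exists u\, \exists y\, \forall z\, \forall x\, (\neg H(u,u) \lor H(y,z) \land N(z) \lor N(x))
The prefix is \exists u \exists y \forall z \forall x: 2 universal, 2 existential.

2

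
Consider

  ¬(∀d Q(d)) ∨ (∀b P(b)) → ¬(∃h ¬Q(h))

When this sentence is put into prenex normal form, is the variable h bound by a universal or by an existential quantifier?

universal

Eliminate → and ↔ using ¬ and ∨.
  ¬(¬(∀d Q(d)) ∨ (∀b P(b))) ∨ ¬(∃h ¬Q(h))
Move each ¬ inward, flipping quantifiers it crosses:
  (∀d Q(d)) ∧ (∃b ¬P(b)) ∨ (∀h Q(h))
All bound variables are already distinct, so no renaming is needed.
Extract every quantifier outward, since the variables are now distinct and don't occur free across branches:
  ∀d ∃b ∀h (Q(d) ∧ ¬P(b) ∨ Q(h))
The quantifier ∃h sits under an odd number of negations (counting the antecedent side of each →), so it flips to ∀h.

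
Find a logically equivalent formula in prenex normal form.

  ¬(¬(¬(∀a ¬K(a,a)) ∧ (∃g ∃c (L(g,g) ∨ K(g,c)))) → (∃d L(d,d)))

∀a ∀g ∀c ∀d ((¬K(a,a) ∨ ¬L(g,g) ∧ ¬K(g,c)) ∧ ¬L(d,d))

First replace A → B with ¬A ∨ B.
  ¬(¬¬(¬(∀a ¬K(a,a)) ∧ (∃g ∃c (L(g,g) ∨ K(g,c)))) ∨ (∃d L(d,d)))
Drive negations inward (¬∀x A ≡ ∃x ¬A, ¬∃x A ≡ ∀x ¬A, De Morgan for ∧/∨):
  ((∀a ¬K(a,a)) ∨ (∀g ∀c (¬L(g,g) ∧ ¬K(g,c)))) ∧ (∀d ¬L(d,d))
All bound variables are already distinct, so no renaming is needed.
Extract every quantifier outward, since the variables are now distinct and don't occur free across branches:
  ∀a ∀g ∀c ∀d ((¬K(a,a) ∨ ¬L(g,g) ∧ ¬K(g,c)) ∧ ¬L(d,d))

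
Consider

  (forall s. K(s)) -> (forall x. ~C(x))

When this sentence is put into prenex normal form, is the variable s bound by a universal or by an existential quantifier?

existential

Rewrite implications/biconditionals: A → B as ¬A ∨ B.
  ~(forall s. K(s)) | (forall x. ~C(x))
Push ¬ through the quantifiers and connectives to reach negation normal form:
  (exists s. ~K(s)) | (forall x. ~C(x))
Finally move all quantifiers to the prefix:
  exists s. forall x. (~K(s) | ~C(x))
The quantifier forall s sits under an odd number of negations (counting the antecedent side of each →), so it flips to exists s.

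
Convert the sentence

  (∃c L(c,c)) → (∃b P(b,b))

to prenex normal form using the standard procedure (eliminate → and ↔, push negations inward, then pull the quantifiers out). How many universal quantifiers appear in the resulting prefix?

1

Rewrite implications/biconditionals: A → B as ¬A ∨ B.
  ¬(∃c L(c,c)) ∨ (∃b P(b,b))
Move each ¬ inward, flipping quantifiers it crosses:
  (∀c ¬L(c,c)) ∨ (∃b P(b,b))
All bound variables are already distinct, so no renaming is needed.
Pull the quantifiers to the front (each side's bound variable is not free in the other side):
  ∀c ∃b (¬L(c,c) ∨ P(b,b))
The prefix is ∀c ∃b: 1 universal, 1 existential.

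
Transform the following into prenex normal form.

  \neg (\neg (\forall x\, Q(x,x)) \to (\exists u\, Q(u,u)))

\exists x\, \forall u\, (\neg Q(x,x) \land \neg Q(u,u))

Rewrite implications/biconditionals: A → B as ¬A ∨ B.
  \neg (\neg \neg (\forall x\, Q(x,x)) \lor (\exists u\, Q(u,u)))
Move each ¬ inward, flipping quantifiers it crosses:
  (\exists x\, \neg Q(x,x)) \land (\forall u\, \neg Q(u,u))
All bound variables are already distinct, so no renaming is needed.
Extract every quantifier outward, since the variables are now distinct and don't occur free across branches:
  \exists x\, \forall u\, (\neg Q(x,x) \land \neg Q(u,u))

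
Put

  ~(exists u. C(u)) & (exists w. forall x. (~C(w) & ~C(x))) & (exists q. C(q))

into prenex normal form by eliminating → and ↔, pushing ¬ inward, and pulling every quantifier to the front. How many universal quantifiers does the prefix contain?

Move each ¬ inward, flipping quantifiers it crosses:
  (forall u. ~C(u)) & (exists w. forall x. (~C(w) & ~C(x))) & (exists q. C(q))
All bound variables are already distinct, so no renaming is needed.
Pull the quantifiers to the front (each side's bound variable is not free in the other side):
  forall u. exists w. forall x. exists q. (~C(u) & ~C(w) & ~C(x) & C(q))
The prefix is forall u exists w forall x exists q: 2 universal, 2 existential.

2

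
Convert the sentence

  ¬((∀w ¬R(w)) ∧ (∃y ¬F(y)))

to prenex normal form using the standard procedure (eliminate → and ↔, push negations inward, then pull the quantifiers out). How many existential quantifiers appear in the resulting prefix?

1

Move each ¬ inward, flipping quantifiers it crosses:
  (∃w R(w)) ∨ (∀y F(y))
Finally move all quantifiers to the prefix:
  ∃w ∀y (R(w) ∨ F(y))
The prefix is ∃w ∀y: 1 universal, 1 existential.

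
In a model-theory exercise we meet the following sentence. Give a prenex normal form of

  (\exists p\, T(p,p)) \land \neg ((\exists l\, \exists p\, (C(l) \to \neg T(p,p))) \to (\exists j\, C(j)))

\exists p\, \exists l\, \exists t\, \forall j\, (T(p,p) \land (\neg C(l) \lor \neg T(t,t)) \land \neg C(j))

First replace A → B with ¬A ∨ B.
  (\exists p\, T(p,p)) \land \neg (\neg (\exists l\, \exists p\, (\neg C(l) \lor \neg T(p,p))) \lor (\exists j\, C(j)))
Push ¬ through the quantifiers and connectives to reach negation normal form:
  (\exists p\, T(p,p)) \land (\exists l\, \exists p\, (\neg C(l) \lor \neg T(p,p))) \land (\forall j\, \neg C(j))
Give each quantifier a distinct variable: p↦t.
  (\exists p\, T(p,p)) \land (\exists l\, \exists t\, (\neg C(l) \lor \neg T(t,t))) \land (\forall j\, \neg C(j))
Pull the quantifiers to the front (each side's bound variable is not free in the other side):
  \exists p\, \exists l\, \exists t\, \forall j\, (T(p,p) \land (\neg C(l) \lor \neg T(t,t)) \land \neg C(j))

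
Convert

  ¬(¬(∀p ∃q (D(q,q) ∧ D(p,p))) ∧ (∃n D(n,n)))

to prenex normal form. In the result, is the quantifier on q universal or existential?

Drive negations inward (¬∀x A ≡ ∃x ¬A, ¬∃x A ≡ ∀x ¬A, De Morgan for ∧/∨):
  (∀p ∃q (D(q,q) ∧ D(p,p))) ∨ (∀n ¬D(n,n))
All bound variables are already distinct, so no renaming is needed.
Finally move all quantifiers to the prefix:
  ∀p ∃q ∀n (D(q,q) ∧ D(p,p) ∨ ¬D(n,n))
The quantifier ∃q sits under an even number of negations, so it remains existential.

existential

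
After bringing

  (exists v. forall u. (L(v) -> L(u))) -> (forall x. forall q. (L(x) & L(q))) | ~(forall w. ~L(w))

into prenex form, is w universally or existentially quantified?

existential

First replace A → B with ¬A ∨ B.
  ~(exists v. forall u. (~L(v) | L(u))) | (forall x. forall q. (L(x) & L(q))) | ~(forall w. ~L(w))
Move each ¬ inward, flipping quantifiers it crosses:
  (forall v. exists u. (L(v) & ~L(u))) | (forall x. forall q. (L(x) & L(q))) | (exists w. L(w))
All bound variables are already distinct, so no renaming is needed.
Extract every quantifier outward, since the variables are now distinct and don't occur free across branches:
  forall v. exists u. forall x. forall q. exists w. (L(v) & ~L(u) | L(x) & L(q) | L(w))
The quantifier forall w sits under an odd number of negations (counting the antecedent side of each →), so it flips to exists w.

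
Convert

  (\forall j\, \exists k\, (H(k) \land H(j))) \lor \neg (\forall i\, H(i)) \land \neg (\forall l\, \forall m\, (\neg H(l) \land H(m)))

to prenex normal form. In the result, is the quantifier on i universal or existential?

existential

Push ¬ through the quantifiers and connectives to reach negation normal form:
  (\forall j\, \exists k\, (H(k) \land H(j))) \lor (\exists i\, \neg H(i)) \land (\exists l\, \exists m\, (H(l) \lor \neg H(m)))
All bound variables are already distinct, so no renaming is needed.
Finally move all quantifiers to the prefix:
  \forall j\, \exists k\, \exists i\, \exists l\, \exists m\, (H(k) \land H(j) \lor \neg H(i) \land (H(l) \lor \neg H(m)))
The quantifier \forall i sits under an odd number of negations, so it flips to \exists i.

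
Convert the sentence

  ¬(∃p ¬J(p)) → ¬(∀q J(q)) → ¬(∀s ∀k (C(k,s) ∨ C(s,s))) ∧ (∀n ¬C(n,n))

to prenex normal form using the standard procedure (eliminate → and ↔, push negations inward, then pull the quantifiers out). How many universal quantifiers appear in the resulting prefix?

First replace A → B with ¬A ∨ B.
  ¬¬(∃p ¬J(p)) ∨ ¬¬(∀q J(q)) ∨ ¬(∀s ∀k (C(k,s) ∨ C(s,s))) ∧ (∀n ¬C(n,n))
Push ¬ through the quantifiers and connectives to reach negation normal form:
  (∃p ¬J(p)) ∨ (∀q J(q)) ∨ (∃s ∃k (¬C(k,s) ∧ ¬C(s,s))) ∧ (∀n ¬C(n,n))
All bound variables are already distinct, so no renaming is needed.
Extract every quantifier outward, since the variables are now distinct and don't occur free across branches:
  ∃p ∀q ∃s ∃k ∀n (¬J(p) ∨ J(q) ∨ ¬C(k,s) ∧ ¬C(s,s) ∧ ¬C(n,n))
The prefix is ∃p ∀q ∃s ∃k ∀n: 2 universal, 3 existential.

2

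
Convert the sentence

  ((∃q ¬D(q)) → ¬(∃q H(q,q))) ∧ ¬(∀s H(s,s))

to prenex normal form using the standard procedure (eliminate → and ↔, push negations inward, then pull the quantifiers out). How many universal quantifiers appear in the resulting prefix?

2

Rewrite implications/biconditionals: A → B as ¬A ∨ B.
  (¬(∃q ¬D(q)) ∨ ¬(∃q H(q,q))) ∧ ¬(∀s H(s,s))
Push ¬ through the quantifiers and connectives to reach negation normal form:
  ((∀q D(q)) ∨ (∀q ¬H(q,q))) ∧ (∃s ¬H(s,s))
Standardize variables apart so no two quantifiers bind the same name: q↦u.
  ((∀q D(q)) ∨ (∀u ¬H(u,u))) ∧ (∃s ¬H(s,s))
Pull the quantifiers to the front (each side's bound variable is not free in the other side):
  ∀q ∀u ∃s ((D(q) ∨ ¬H(u,u)) ∧ ¬H(s,s))
The prefix is ∀q ∀u ∃s: 2 universal, 1 existential.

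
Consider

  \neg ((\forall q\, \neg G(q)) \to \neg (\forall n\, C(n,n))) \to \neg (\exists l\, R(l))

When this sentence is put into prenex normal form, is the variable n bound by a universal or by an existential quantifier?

existential

Rewrite implications/biconditionals: A → B as ¬A ∨ B.
  \neg \neg (\neg (\forall q\, \neg G(q)) \lor \neg (\forall n\, C(n,n))) \lor \neg (\exists l\, R(l))
Move each ¬ inward, flipping quantifiers it crosses:
  (\exists q\, G(q)) \lor (\exists n\, \neg C(n,n)) \lor (\forall l\, \neg R(l))
All bound variables are already distinct, so no renaming is needed.
Extract every quantifier outward, since the variables are now distinct and don't occur free across branches:
  \exists q\, \exists n\, \forall l\, (G(q) \lor \neg C(n,n) \lor \neg R(l))
The quantifier \forall n sits under an odd number of negations (counting the antecedent side of each →), so it flips to \exists n.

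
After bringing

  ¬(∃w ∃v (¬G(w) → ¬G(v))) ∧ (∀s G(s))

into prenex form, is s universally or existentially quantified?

First replace A → B with ¬A ∨ B.
  ¬(∃w ∃v (¬¬G(w) ∨ ¬G(v))) ∧ (∀s G(s))
Drive negations inward (¬∀x A ≡ ∃x ¬A, ¬∃x A ≡ ∀x ¬A, De Morgan for ∧/∨):
  (∀w ∀v (¬G(w) ∧ G(v))) ∧ (∀s G(s))
Finally move all quantifiers to the prefix:
  ∀w ∀v ∀s (¬G(w) ∧ G(v) ∧ G(s))
The quantifier ∀s sits under an even number of negations (counting the antecedent side of each →), so it remains universal.

universal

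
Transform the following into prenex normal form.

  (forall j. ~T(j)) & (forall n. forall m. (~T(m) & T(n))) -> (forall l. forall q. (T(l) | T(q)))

exists j. exists n. exists m. forall l. forall q. (T(j) | T(m) | ~T(n) | T(l) | T(q))

First replace A → B with ¬A ∨ B.
  ~((forall j. ~T(j)) & (forall n. forall m. (~T(m) & T(n)))) | (forall l. forall q. (T(l) | T(q)))
Drive negations inward (¬∀x A ≡ ∃x ¬A, ¬∃x A ≡ ∀x ¬A, De Morgan for ∧/∨):
  (exists j. T(j)) | (exists n. exists m. (T(m) | ~T(n))) | (forall l. forall q. (T(l) | T(q)))
Extract every quantifier outward, since the variables are now distinct and don't occur free across branches:
  exists j. exists n. exists m. forall l. forall q. (T(j) | T(m) | ~T(n) | T(l) | T(q))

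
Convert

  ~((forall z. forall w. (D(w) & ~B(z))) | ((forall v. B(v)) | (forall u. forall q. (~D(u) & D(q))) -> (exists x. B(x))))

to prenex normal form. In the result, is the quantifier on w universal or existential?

Rewrite implications/biconditionals: A → B as ¬A ∨ B.
  ~((forall z. forall w. (D(w) & ~B(z))) | ~((forall v. B(v)) | (forall u. forall q. (~D(u) & D(q)))) | (exists x. B(x)))
Push ¬ through the quantifiers and connectives to reach negation normal form:
  (exists z. exists w. (~D(w) | B(z))) & ((forall v. B(v)) | (forall u. forall q. (~D(u) & D(q)))) & (forall x. ~B(x))
All bound variables are already distinct, so no renaming is needed.
Pull the quantifiers to the front (each side's bound variable is not free in the other side):
  exists z. exists w. forall v. forall u. forall q. forall x. ((~D(w) | B(z)) & (B(v) | ~D(u) & D(q)) & ~B(x))
The quantifier forall w sits under an odd number of negations (counting the antecedent side of each →), so it flips to exists w.

existential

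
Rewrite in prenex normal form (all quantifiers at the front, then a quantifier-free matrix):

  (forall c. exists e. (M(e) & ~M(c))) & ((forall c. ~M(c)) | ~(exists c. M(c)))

forall c. exists e. forall a. forall v1. (M(e) & ~M(c) & (~M(a) | ~M(v1)))

Move each ¬ inward, flipping quantifiers it crosses:
  (forall c. exists e. (M(e) & ~M(c))) & ((forall c. ~M(c)) | (forall c. ~M(c)))
Standardize variables apart so no two quantifiers bind the same name: c↦a, c↦v1.
  (forall c. exists e. (M(e) & ~M(c))) & ((forall a. ~M(a)) | (forall v1. ~M(v1)))
Extract every quantifier outward, since the variables are now distinct and don't occur free across branches:
  forall c. exists e. forall a. forall v1. (M(e) & ~M(c) & (~M(a) | ~M(v1)))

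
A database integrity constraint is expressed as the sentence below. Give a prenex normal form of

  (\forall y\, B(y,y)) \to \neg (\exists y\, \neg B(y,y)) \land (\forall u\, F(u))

\exists y\, \forall a\, \forall u\, (\neg B(y,y) \lor B(a,a) \land F(u))

First replace A → B with ¬A ∨ B.
  \neg (\forall y\, B(y,y)) \lor \neg (\exists y\, \neg B(y,y)) \land (\forall u\, F(u))
Move each ¬ inward, flipping quantifiers it crosses:
  (\exists y\, \neg B(y,y)) \lor (\forall y\, B(y,y)) \land (\forall u\, F(u))
Rename bound variables to avoid capture: y↦a.
  (\exists y\, \neg B(y,y)) \lor (\forall a\, B(a,a)) \land (\forall u\, F(u))
Pull the quantifiers to the front (each side's bound variable is not free in the other side):
  \exists y\, \forall a\, \forall u\, (\neg B(y,y) \lor B(a,a) \land F(u))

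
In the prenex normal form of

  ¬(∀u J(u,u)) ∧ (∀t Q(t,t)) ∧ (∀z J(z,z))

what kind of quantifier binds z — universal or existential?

universal

Drive negations inward (¬∀x A ≡ ∃x ¬A, ¬∃x A ≡ ∀x ¬A, De Morgan for ∧/∨):
  (∃u ¬J(u,u)) ∧ (∀t Q(t,t)) ∧ (∀z J(z,z))
Extract every quantifier outward, since the variables are now distinct and don't occur free across branches:
  ∃u ∀t ∀z (¬J(u,u) ∧ Q(t,t) ∧ J(z,z))
The quantifier ∀z sits under an even number of negations, so it remains universal.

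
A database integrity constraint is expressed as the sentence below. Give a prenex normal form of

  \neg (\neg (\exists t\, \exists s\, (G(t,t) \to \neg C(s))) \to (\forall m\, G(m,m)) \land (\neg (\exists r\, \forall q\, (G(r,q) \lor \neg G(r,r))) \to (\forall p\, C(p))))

Rewrite implications/biconditionals: A → B as ¬A ∨ B.
  \neg (\neg \neg (\exists t\, \exists s\, (\neg G(t,t) \lor \neg C(s))) \lor (\forall m\, G(m,m)) \land (\neg \neg (\exists r\, \forall q\, (G(r,q) \lor \neg G(r,r))) \lor (\forall p\, C(p))))
Push ¬ through the quantifiers and connectives to reach negation normal form:
  (\forall t\, \forall s\, (G(t,t) \land C(s))) \land ((\exists m\, \neg G(m,m)) \lor (\forall r\, \exists q\, (\neg G(r,q) \land G(r,r))) \land (\exists p\, \neg C(p)))
All bound variables are already distinct, so no renaming is needed.
Extract every quantifier outward, since the variables are now distinct and don't occur free across branches:
  \forall t\, \forall s\, \exists m\, \forall r\, \exists q\, \exists p\, (G(t,t) \land C(s) \land (\neg G(m,m) \lor \neg G(r,q) \land G(r,r) \land \neg C(p)))

\forall t\, \forall s\, \exists m\, \forall r\, \exists q\, \exists p\, (G(t,t) \land C(s) \land (\neg G(m,m) \lor \neg G(r,q) \land G(r,r) \land \neg C(p)))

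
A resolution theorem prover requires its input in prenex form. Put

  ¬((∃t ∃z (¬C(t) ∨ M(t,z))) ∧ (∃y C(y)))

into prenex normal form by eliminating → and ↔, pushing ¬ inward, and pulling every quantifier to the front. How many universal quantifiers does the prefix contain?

3

Move each ¬ inward, flipping quantifiers it crosses:
  (∀t ∀z (C(t) ∧ ¬M(t,z))) ∨ (∀y ¬C(y))
Finally move all quantifiers to the prefix:
  ∀t ∀z ∀y (C(t) ∧ ¬M(t,z) ∨ ¬C(y))
The prefix is ∀t ∀z ∀y: 3 universal, 0 existential.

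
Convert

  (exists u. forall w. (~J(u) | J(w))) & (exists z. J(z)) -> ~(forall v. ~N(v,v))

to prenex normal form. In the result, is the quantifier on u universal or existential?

universal

First replace A → B with ¬A ∨ B.
  ~((exists u. forall w. (~J(u) | J(w))) & (exists z. J(z))) | ~(forall v. ~N(v,v))
Push ¬ through the quantifiers and connectives to reach negation normal form:
  (forall u. exists w. (J(u) & ~J(w))) | (forall z. ~J(z)) | (exists v. N(v,v))
Extract every quantifier outward, since the variables are now distinct and don't occur free across branches:
  forall u. exists w. forall z. exists v. (J(u) & ~J(w) | ~J(z) | N(v,v))
The quantifier exists u sits under an odd number of negations (counting the antecedent side of each →), so it flips to forall u.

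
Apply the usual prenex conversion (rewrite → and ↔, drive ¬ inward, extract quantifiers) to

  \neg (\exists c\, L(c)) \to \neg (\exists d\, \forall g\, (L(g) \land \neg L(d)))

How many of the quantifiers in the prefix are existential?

2

First replace A → B with ¬A ∨ B.
  \neg \neg (\exists c\, L(c)) \lor \neg (\exists d\, \forall g\, (L(g) \land \neg L(d)))
Move each ¬ inward, flipping quantifiers it crosses:
  (\exists c\, L(c)) \lor (\forall d\, \exists g\, (\neg L(g) \lor L(d)))
Pull the quantifiers to the front (each side's bound variable is not free in the other side):
  \exists c\, \forall d\, \exists g\, (L(c) \lor \neg L(g) \lor L(d))
The prefix is \exists c \forall d \exists g: 1 universal, 2 existential.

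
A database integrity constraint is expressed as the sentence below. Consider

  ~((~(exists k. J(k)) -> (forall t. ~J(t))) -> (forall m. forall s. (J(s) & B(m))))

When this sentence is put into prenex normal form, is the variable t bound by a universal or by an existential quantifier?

Eliminate → and ↔ using ¬ and ∨.
  ~(~(~~(exists k. J(k)) | (forall t. ~J(t))) | (forall m. forall s. (J(s) & B(m))))
Move each ¬ inward, flipping quantifiers it crosses:
  ((exists k. J(k)) | (forall t. ~J(t))) & (exists m. exists s. (~J(s) | ~B(m)))
All bound variables are already distinct, so no renaming is needed.
Extract every quantifier outward, since the variables are now distinct and don't occur free across branches:
  exists k. forall t. exists m. exists s. ((J(k) | ~J(t)) & (~J(s) | ~B(m)))
The quantifier forall t sits under an even number of negations (counting the antecedent side of each →), so it remains universal.

universal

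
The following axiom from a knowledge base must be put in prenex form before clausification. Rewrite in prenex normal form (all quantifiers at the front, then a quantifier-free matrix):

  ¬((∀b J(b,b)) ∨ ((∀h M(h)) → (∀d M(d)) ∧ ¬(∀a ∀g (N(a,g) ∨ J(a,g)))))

First replace A → B with ¬A ∨ B.
  ¬((∀b J(b,b)) ∨ ¬(∀h M(h)) ∨ (∀d M(d)) ∧ ¬(∀a ∀g (N(a,g) ∨ J(a,g))))
Push ¬ through the quantifiers and connectives to reach negation normal form:
  (∃b ¬J(b,b)) ∧ (∀h M(h)) ∧ ((∃d ¬M(d)) ∨ (∀a ∀g (N(a,g) ∨ J(a,g))))
Pull the quantifiers to the front (each side's bound variable is not free in the other side):
  ∃b ∀h ∃d ∀a ∀g (¬J(b,b) ∧ M(h) ∧ (¬M(d) ∨ N(a,g) ∨ J(a,g)))

∃b ∀h ∃d ∀a ∀g (¬J(b,b) ∧ M(h) ∧ (¬M(d) ∨ N(a,g) ∨ J(a,g)))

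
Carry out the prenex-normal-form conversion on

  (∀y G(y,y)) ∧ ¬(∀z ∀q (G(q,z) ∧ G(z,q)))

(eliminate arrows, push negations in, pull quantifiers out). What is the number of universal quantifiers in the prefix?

1

Drive negations inward (¬∀x A ≡ ∃x ¬A, ¬∃x A ≡ ∀x ¬A, De Morgan for ∧/∨):
  (∀y G(y,y)) ∧ (∃z ∃q (¬G(q,z) ∨ ¬G(z,q)))
All bound variables are already distinct, so no renaming is needed.
Pull the quantifiers to the front (each side's bound variable is not free in the other side):
  ∀y ∃z ∃q (G(y,y) ∧ (¬G(q,z) ∨ ¬G(z,q)))
The prefix is ∀y ∃z ∃q: 1 universal, 2 existential.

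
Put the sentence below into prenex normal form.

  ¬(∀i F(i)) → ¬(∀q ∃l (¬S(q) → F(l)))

Eliminate → and ↔ using ¬ and ∨.
  ¬¬(∀i F(i)) ∨ ¬(∀q ∃l (¬¬S(q) ∨ F(l)))
Push ¬ through the quantifiers and connectives to reach negation normal form:
  (∀i F(i)) ∨ (∃q ∀l (¬S(q) ∧ ¬F(l)))
Pull the quantifiers to the front (each side's bound variable is not free in the other side):
  ∀i ∃q ∀l (F(i) ∨ ¬S(q) ∧ ¬F(l))

∀i ∃q ∀l (F(i) ∨ ¬S(q) ∧ ¬F(l))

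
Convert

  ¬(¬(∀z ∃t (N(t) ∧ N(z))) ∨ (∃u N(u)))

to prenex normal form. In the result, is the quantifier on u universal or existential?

Push ¬ through the quantifiers and connectives to reach negation normal form:
  (∀z ∃t (N(t) ∧ N(z))) ∧ (∀u ¬N(u))
All bound variables are already distinct, so no renaming is needed.
Extract every quantifier outward, since the variables are now distinct and don't occur free across branches:
  ∀z ∃t ∀u (N(t) ∧ N(z) ∧ ¬N(u))
The quantifier ∃u sits under an odd number of negations, so it flips to ∀u.

universal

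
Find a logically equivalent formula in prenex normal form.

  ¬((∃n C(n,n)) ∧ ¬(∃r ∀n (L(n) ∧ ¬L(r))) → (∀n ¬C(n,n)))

First replace A → B with ¬A ∨ B.
  ¬(¬((∃n C(n,n)) ∧ ¬(∃r ∀n (L(n) ∧ ¬L(r)))) ∨ (∀n ¬C(n,n)))
Push ¬ through the quantifiers and connectives to reach negation normal form:
  (∃n C(n,n)) ∧ (∀r ∃n (¬L(n) ∨ L(r))) ∧ (∃n C(n,n))
Give each quantifier a distinct variable: n↦a, n↦q.
  (∃n C(n,n)) ∧ (∀r ∃a (¬L(a) ∨ L(r))) ∧ (∃q C(q,q))
Extract every quantifier outward, since the variables are now distinct and don't occur free across branches:
  ∃n ∀r ∃a ∃q (C(n,n) ∧ (¬L(a) ∨ L(r)) ∧ C(q,q))

∃n ∀r ∃a ∃q (C(n,n) ∧ (¬L(a) ∨ L(r)) ∧ C(q,q))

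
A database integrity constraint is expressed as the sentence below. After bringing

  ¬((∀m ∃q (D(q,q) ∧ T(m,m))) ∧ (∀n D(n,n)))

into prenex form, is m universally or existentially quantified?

Push ¬ through the quantifiers and connectives to reach negation normal form:
  (∃m ∀q (¬D(q,q) ∨ ¬T(m,m))) ∨ (∃n ¬D(n,n))
All bound variables are already distinct, so no renaming is needed.
Finally move all quantifiers to the prefix:
  ∃m ∀q ∃n (¬D(q,q) ∨ ¬T(m,m) ∨ ¬D(n,n))
The quantifier ∀m sits under an odd number of negations, so it flips to ∃m.

existential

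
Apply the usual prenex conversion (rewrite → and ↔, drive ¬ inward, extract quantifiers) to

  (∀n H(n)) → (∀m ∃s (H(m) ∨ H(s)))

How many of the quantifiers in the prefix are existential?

Rewrite implications/biconditionals: A → B as ¬A ∨ B.
  ¬(∀n H(n)) ∨ (∀m ∃s (H(m) ∨ H(s)))
Move each ¬ inward, flipping quantifiers it crosses:
  (∃n ¬H(n)) ∨ (∀m ∃s (H(m) ∨ H(s)))
All bound variables are already distinct, so no renaming is needed.
Extract every quantifier outward, since the variables are now distinct and don't occur free across branches:
  ∃n ∀m ∃s (¬H(n) ∨ H(m) ∨ H(s))
The prefix is ∃n ∀m ∃s: 1 universal, 2 existential.

2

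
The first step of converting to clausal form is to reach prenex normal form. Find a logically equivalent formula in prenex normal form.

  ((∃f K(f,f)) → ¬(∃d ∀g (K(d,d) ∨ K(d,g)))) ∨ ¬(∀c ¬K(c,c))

∀f ∀d ∃g ∃c (¬K(f,f) ∨ ¬K(d,d) ∧ ¬K(d,g) ∨ K(c,c))

Rewrite implications/biconditionals: A → B as ¬A ∨ B.
  ¬(∃f K(f,f)) ∨ ¬(∃d ∀g (K(d,d) ∨ K(d,g))) ∨ ¬(∀c ¬K(c,c))
Move each ¬ inward, flipping quantifiers it crosses:
  (∀f ¬K(f,f)) ∨ (∀d ∃g (¬K(d,d) ∧ ¬K(d,g))) ∨ (∃c K(c,c))
Extract every quantifier outward, since the variables are now distinct and don't occur free across branches:
  ∀f ∀d ∃g ∃c (¬K(f,f) ∨ ¬K(d,d) ∧ ¬K(d,g) ∨ K(c,c))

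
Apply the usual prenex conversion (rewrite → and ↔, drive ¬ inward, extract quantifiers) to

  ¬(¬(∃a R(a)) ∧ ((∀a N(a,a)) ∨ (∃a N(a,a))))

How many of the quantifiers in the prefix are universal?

1

Drive negations inward (¬∀x A ≡ ∃x ¬A, ¬∃x A ≡ ∀x ¬A, De Morgan for ∧/∨):
  (∃a R(a)) ∨ (∃a ¬N(a,a)) ∧ (∀a ¬N(a,a))
Rename bound variables to avoid capture: a↦s, a↦u.
  (∃a R(a)) ∨ (∃s ¬N(s,s)) ∧ (∀u ¬N(u,u))
Extract every quantifier outward, since the variables are now distinct and don't occur free across branches:
  ∃a ∃s ∀u (R(a) ∨ ¬N(s,s) ∧ ¬N(u,u))
The prefix is ∃a ∃s ∀u: 1 universal, 2 existential.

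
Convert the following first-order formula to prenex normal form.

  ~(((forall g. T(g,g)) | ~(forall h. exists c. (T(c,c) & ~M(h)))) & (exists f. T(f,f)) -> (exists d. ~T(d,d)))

Eliminate → and ↔ using ¬ and ∨.
  ~(~(((forall g. T(g,g)) | ~(forall h. exists c. (T(c,c) & ~M(h)))) & (exists f. T(f,f))) | (exists d. ~T(d,d)))
Move each ¬ inward, flipping quantifiers it crosses:
  ((forall g. T(g,g)) | (exists h. forall c. (~T(c,c) | M(h)))) & (exists f. T(f,f)) & (forall d. T(d,d))
Pull the quantifiers to the front (each side's bound variable is not free in the other side):
  forall g. exists h. forall c. exists f. forall d. ((T(g,g) | ~T(c,c) | M(h)) & T(f,f) & T(d,d))

forall g. exists h. forall c. exists f. forall d. ((T(g,g) | ~T(c,c) | M(h)) & T(f,f) & T(d,d))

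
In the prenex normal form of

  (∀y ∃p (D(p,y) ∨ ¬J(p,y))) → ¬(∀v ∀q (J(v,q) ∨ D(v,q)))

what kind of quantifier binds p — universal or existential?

Eliminate → and ↔ using ¬ and ∨.
  ¬(∀y ∃p (D(p,y) ∨ ¬J(p,y))) ∨ ¬(∀v ∀q (J(v,q) ∨ D(v,q)))
Push ¬ through the quantifiers and connectives to reach negation normal form:
  (∃y ∀p (¬D(p,y) ∧ J(p,y))) ∨ (∃v ∃q (¬J(v,q) ∧ ¬D(v,q)))
Pull the quantifiers to the front (each side's bound variable is not free in the other side):
  ∃y ∀p ∃v ∃q (¬D(p,y) ∧ J(p,y) ∨ ¬J(v,q) ∧ ¬D(v,q))
The quantifier ∃p sits under an odd number of negations (counting the antecedent side of each →), so it flips to ∀p.

universal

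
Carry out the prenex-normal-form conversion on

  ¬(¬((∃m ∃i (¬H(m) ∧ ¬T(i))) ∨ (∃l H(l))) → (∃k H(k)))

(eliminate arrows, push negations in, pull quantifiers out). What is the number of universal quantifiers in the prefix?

First replace A → B with ¬A ∨ B.
  ¬(¬¬((∃m ∃i (¬H(m) ∧ ¬T(i))) ∨ (∃l H(l))) ∨ (∃k H(k)))
Move each ¬ inward, flipping quantifiers it crosses:
  (∀m ∀i (H(m) ∨ T(i))) ∧ (∀l ¬H(l)) ∧ (∀k ¬H(k))
All bound variables are already distinct, so no renaming is needed.
Pull the quantifiers to the front (each side's bound variable is not free in the other side):
  ∀m ∀i ∀l ∀k ((H(m) ∨ T(i)) ∧ ¬H(l) ∧ ¬H(k))
The prefix is ∀m ∀i ∀l ∀k: 4 universal, 0 existential.

4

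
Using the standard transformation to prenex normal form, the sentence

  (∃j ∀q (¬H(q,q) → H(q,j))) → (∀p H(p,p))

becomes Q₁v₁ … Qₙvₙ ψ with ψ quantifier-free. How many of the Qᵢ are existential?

Rewrite implications/biconditionals: A → B as ¬A ∨ B.
  ¬(∃j ∀q (¬¬H(q,q) ∨ H(q,j))) ∨ (∀p H(p,p))
Push ¬ through the quantifiers and connectives to reach negation normal form:
  (∀j ∃q (¬H(q,q) ∧ ¬H(q,j))) ∨ (∀p H(p,p))
All bound variables are already distinct, so no renaming is needed.
Finally move all quantifiers to the prefix:
  ∀j ∃q ∀p (¬H(q,q) ∧ ¬H(q,j) ∨ H(p,p))
The prefix is ∀j ∃q ∀p: 2 universal, 1 existential.

1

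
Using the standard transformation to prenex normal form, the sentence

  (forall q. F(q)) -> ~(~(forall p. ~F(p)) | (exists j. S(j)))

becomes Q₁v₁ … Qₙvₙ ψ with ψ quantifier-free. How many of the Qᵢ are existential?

1

Rewrite implications/biconditionals: A → B as ¬A ∨ B.
  ~(forall q. F(q)) | ~(~(forall p. ~F(p)) | (exists j. S(j)))
Drive negations inward (¬∀x A ≡ ∃x ¬A, ¬∃x A ≡ ∀x ¬A, De Morgan for ∧/∨):
  (exists q. ~F(q)) | (forall p. ~F(p)) & (forall j. ~S(j))
All bound variables are already distinct, so no renaming is needed.
Finally move all quantifiers to the prefix:
  exists q. forall p. forall j. (~F(q) | ~F(p) & ~S(j))
The prefix is exists q forall p forall j: 2 universal, 1 existential.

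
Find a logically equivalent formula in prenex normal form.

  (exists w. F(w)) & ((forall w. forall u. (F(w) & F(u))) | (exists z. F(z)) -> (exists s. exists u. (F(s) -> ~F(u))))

Rewrite implications/biconditionals: A → B as ¬A ∨ B.
  (exists w. F(w)) & (~((forall w. forall u. (F(w) & F(u))) | (exists z. F(z))) | (exists s. exists u. (~F(s) | ~F(u))))
Move each ¬ inward, flipping quantifiers it crosses:
  (exists w. F(w)) & ((exists w. exists u. (~F(w) | ~F(u))) & (forall z. ~F(z)) | (exists s. exists u. (~F(s) | ~F(u))))
Rename bound variables to avoid capture: w↦z1, u↦t.
  (exists w. F(w)) & ((exists z1. exists u. (~F(z1) | ~F(u))) & (forall z. ~F(z)) | (exists s. exists t. (~F(s) | ~F(t))))
Finally move all quantifiers to the prefix:
  exists w. exists z1. exists u. forall z. exists s. exists t. (F(w) & ((~F(z1) | ~F(u)) & ~F(z) | ~F(s) | ~F(t)))

exists w. exists z1. exists u. forall z. exists s. exists t. (F(w) & ((~F(z1) | ~F(u)) & ~F(z) | ~F(s) | ~F(t)))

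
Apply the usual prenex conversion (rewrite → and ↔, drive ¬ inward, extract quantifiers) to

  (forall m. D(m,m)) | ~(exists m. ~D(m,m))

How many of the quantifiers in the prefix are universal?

Move each ¬ inward, flipping quantifiers it crosses:
  (forall m. D(m,m)) | (forall m. D(m,m))
Give each quantifier a distinct variable: m↦y1.
  (forall m. D(m,m)) | (forall y1. D(y1,y1))
Extract every quantifier outward, since the variables are now distinct and don't occur free across branches:
  forall m. forall y1. (D(m,m) | D(y1,y1))
The prefix is forall m forall y1: 2 universal, 0 existential.

2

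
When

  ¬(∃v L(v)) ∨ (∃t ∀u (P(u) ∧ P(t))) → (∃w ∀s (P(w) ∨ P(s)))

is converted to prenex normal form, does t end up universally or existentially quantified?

Rewrite implications/biconditionals: A → B as ¬A ∨ B.
  ¬(¬(∃v L(v)) ∨ (∃t ∀u (P(u) ∧ P(t)))) ∨ (∃w ∀s (P(w) ∨ P(s)))
Move each ¬ inward, flipping quantifiers it crosses:
  (∃v L(v)) ∧ (∀t ∃u (¬P(u) ∨ ¬P(t))) ∨ (∃w ∀s (P(w) ∨ P(s)))
All bound variables are already distinct, so no renaming is needed.
Pull the quantifiers to the front (each side's bound variable is not free in the other side):
  ∃v ∀t ∃u ∃w ∀s (L(v) ∧ (¬P(u) ∨ ¬P(t)) ∨ P(w) ∨ P(s))
The quantifier ∃t sits under an odd number of negations (counting the antecedent side of each →), so it flips to ∀t.

universal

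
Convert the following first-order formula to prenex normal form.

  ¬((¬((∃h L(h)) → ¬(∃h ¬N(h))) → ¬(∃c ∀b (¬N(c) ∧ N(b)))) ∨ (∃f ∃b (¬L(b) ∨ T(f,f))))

Rewrite implications/biconditionals: A → B as ¬A ∨ B.
  ¬(¬¬(¬(∃h L(h)) ∨ ¬(∃h ¬N(h))) ∨ ¬(∃c ∀b (¬N(c) ∧ N(b))) ∨ (∃f ∃b (¬L(b) ∨ T(f,f))))
Push ¬ through the quantifiers and connectives to reach negation normal form:
  (∃h L(h)) ∧ (∃h ¬N(h)) ∧ (∃c ∀b (¬N(c) ∧ N(b))) ∧ (∀f ∀b (L(b) ∧ ¬T(f,f)))
Standardize variables apart so no two quantifiers bind the same name: h↦v, b↦y.
  (∃h L(h)) ∧ (∃v ¬N(v)) ∧ (∃c ∀b (¬N(c) ∧ N(b))) ∧ (∀f ∀y (L(y) ∧ ¬T(f,f)))
Extract every quantifier outward, since the variables are now distinct and don't occur free across branches:
  ∃h ∃v ∃c ∀b ∀f ∀y (L(h) ∧ ¬N(v) ∧ ¬N(c) ∧ N(b) ∧ L(y) ∧ ¬T(f,f))

∃h ∃v ∃c ∀b ∀f ∀y (L(h) ∧ ¬N(v) ∧ ¬N(c) ∧ N(b) ∧ L(y) ∧ ¬T(f,f))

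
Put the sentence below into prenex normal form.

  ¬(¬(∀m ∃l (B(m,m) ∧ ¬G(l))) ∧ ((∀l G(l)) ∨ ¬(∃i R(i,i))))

Move each ¬ inward, flipping quantifiers it crosses:
  (∀m ∃l (B(m,m) ∧ ¬G(l))) ∨ (∃l ¬G(l)) ∧ (∃i R(i,i))
Give each quantifier a distinct variable: l↦w1.
  (∀m ∃l (B(m,m) ∧ ¬G(l))) ∨ (∃w1 ¬G(w1)) ∧ (∃i R(i,i))
Finally move all quantifiers to the prefix:
  ∀m ∃l ∃w1 ∃i (B(m,m) ∧ ¬G(l) ∨ ¬G(w1) ∧ R(i,i))

∀m ∃l ∃w1 ∃i (B(m,m) ∧ ¬G(l) ∨ ¬G(w1) ∧ R(i,i))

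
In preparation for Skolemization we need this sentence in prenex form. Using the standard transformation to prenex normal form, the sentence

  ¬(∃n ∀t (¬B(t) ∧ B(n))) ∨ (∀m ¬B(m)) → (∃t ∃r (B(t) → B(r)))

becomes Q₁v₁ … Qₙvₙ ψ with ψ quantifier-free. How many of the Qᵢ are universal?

Eliminate → and ↔ using ¬ and ∨.
  ¬(¬(∃n ∀t (¬B(t) ∧ B(n))) ∨ (∀m ¬B(m))) ∨ (∃t ∃r (¬B(t) ∨ B(r)))
Drive negations inward (¬∀x A ≡ ∃x ¬A, ¬∃x A ≡ ∀x ¬A, De Morgan for ∧/∨):
  (∃n ∀t (¬B(t) ∧ B(n))) ∧ (∃m B(m)) ∨ (∃t ∃r (¬B(t) ∨ B(r)))
Rename bound variables to avoid capture: t↦v1.
  (∃n ∀t (¬B(t) ∧ B(n))) ∧ (∃m B(m)) ∨ (∃v1 ∃r (¬B(v1) ∨ B(r)))
Finally move all quantifiers to the prefix:
  ∃n ∀t ∃m ∃v1 ∃r (¬B(t) ∧ B(n) ∧ B(m) ∨ ¬B(v1) ∨ B(r))
The prefix is ∃n ∀t ∃m ∃v1 ∃r: 1 universal, 4 existential.

1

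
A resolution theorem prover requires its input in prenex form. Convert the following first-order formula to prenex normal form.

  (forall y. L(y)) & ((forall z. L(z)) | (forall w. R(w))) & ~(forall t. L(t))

Drive negations inward (¬∀x A ≡ ∃x ¬A, ¬∃x A ≡ ∀x ¬A, De Morgan for ∧/∨):
  (forall y. L(y)) & ((forall z. L(z)) | (forall w. R(w))) & (exists t. ~L(t))
All bound variables are already distinct, so no renaming is needed.
Finally move all quantifiers to the prefix:
  forall y. forall z. forall w. exists t. (L(y) & (L(z) | R(w)) & ~L(t))

forall y. forall z. forall w. exists t. (L(y) & (L(z) | R(w)) & ~L(t))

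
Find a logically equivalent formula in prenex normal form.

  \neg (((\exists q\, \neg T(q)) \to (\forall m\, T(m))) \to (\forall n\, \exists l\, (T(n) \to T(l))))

Rewrite implications/biconditionals: A → B as ¬A ∨ B.
  \neg (\neg (\neg (\exists q\, \neg T(q)) \lor (\forall m\, T(m))) \lor (\forall n\, \exists l\, (\neg T(n) \lor T(l))))
Drive negations inward (¬∀x A ≡ ∃x ¬A, ¬∃x A ≡ ∀x ¬A, De Morgan for ∧/∨):
  ((\forall q\, T(q)) \lor (\forall m\, T(m))) \land (\exists n\, \forall l\, (T(n) \land \neg T(l)))
All bound variables are already distinct, so no renaming is needed.
Extract every quantifier outward, since the variables are now distinct and don't occur free across branches:
  \forall q\, \forall m\, \exists n\, \forall l\, ((T(q) \lor T(m)) \land T(n) \land \neg T(l))

\forall q\, \forall m\, \exists n\, \forall l\, ((T(q) \lor T(m)) \land T(n) \land \neg T(l))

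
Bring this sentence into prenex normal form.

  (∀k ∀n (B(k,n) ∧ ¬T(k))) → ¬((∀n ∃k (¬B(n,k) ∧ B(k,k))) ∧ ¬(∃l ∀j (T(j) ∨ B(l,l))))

∃k ∃n ∃v ∀s ∃l ∀j (¬B(k,n) ∨ T(k) ∨ B(v,s) ∨ ¬B(s,s) ∨ T(j) ∨ B(l,l))

Eliminate → and ↔ using ¬ and ∨.
  ¬(∀k ∀n (B(k,n) ∧ ¬T(k))) ∨ ¬((∀n ∃k (¬B(n,k) ∧ B(k,k))) ∧ ¬(∃l ∀j (T(j) ∨ B(l,l))))
Drive negations inward (¬∀x A ≡ ∃x ¬A, ¬∃x A ≡ ∀x ¬A, De Morgan for ∧/∨):
  (∃k ∃n (¬B(k,n) ∨ T(k))) ∨ (∃n ∀k (B(n,k) ∨ ¬B(k,k))) ∨ (∃l ∀j (T(j) ∨ B(l,l)))
Rename bound variables to avoid capture: n↦v, k↦s.
  (∃k ∃n (¬B(k,n) ∨ T(k))) ∨ (∃v ∀s (B(v,s) ∨ ¬B(s,s))) ∨ (∃l ∀j (T(j) ∨ B(l,l)))
Pull the quantifiers to the front (each side's bound variable is not free in the other side):
  ∃k ∃n ∃v ∀s ∃l ∀j (¬B(k,n) ∨ T(k) ∨ B(v,s) ∨ ¬B(s,s) ∨ T(j) ∨ B(l,l))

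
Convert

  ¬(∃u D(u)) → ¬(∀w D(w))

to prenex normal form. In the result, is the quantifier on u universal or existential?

Eliminate → and ↔ using ¬ and ∨.
  ¬¬(∃u D(u)) ∨ ¬(∀w D(w))
Move each ¬ inward, flipping quantifiers it crosses:
  (∃u D(u)) ∨ (∃w ¬D(w))
All bound variables are already distinct, so no renaming is needed.
Pull the quantifiers to the front (each side's bound variable is not free in the other side):
  ∃u ∃w (D(u) ∨ ¬D(w))
The quantifier ∃u sits under an even number of negations (counting the antecedent side of each →), so it remains existential.

existential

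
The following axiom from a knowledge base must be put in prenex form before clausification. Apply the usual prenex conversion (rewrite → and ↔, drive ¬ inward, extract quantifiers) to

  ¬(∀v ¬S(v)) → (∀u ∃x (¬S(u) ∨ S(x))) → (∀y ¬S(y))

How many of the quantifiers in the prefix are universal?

Rewrite implications/biconditionals: A → B as ¬A ∨ B.
  ¬¬(∀v ¬S(v)) ∨ ¬(∀u ∃x (¬S(u) ∨ S(x))) ∨ (∀y ¬S(y))
Drive negations inward (¬∀x A ≡ ∃x ¬A, ¬∃x A ≡ ∀x ¬A, De Morgan for ∧/∨):
  (∀v ¬S(v)) ∨ (∃u ∀x (S(u) ∧ ¬S(x))) ∨ (∀y ¬S(y))
Extract every quantifier outward, since the variables are now distinct and don't occur free across branches:
  ∀v ∃u ∀x ∀y (¬S(v) ∨ S(u) ∧ ¬S(x) ∨ ¬S(y))
The prefix is ∀v ∃u ∀x ∀y: 3 universal, 1 existential.

3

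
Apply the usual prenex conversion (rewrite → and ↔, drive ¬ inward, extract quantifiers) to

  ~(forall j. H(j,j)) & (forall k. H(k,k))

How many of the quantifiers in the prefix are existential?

1

Push ¬ through the quantifiers and connectives to reach negation normal form:
  (exists j. ~H(j,j)) & (forall k. H(k,k))
All bound variables are already distinct, so no renaming is needed.
Finally move all quantifiers to the prefix:
  exists j. forall k. (~H(j,j) & H(k,k))
The prefix is exists j forall k: 1 universal, 1 existential.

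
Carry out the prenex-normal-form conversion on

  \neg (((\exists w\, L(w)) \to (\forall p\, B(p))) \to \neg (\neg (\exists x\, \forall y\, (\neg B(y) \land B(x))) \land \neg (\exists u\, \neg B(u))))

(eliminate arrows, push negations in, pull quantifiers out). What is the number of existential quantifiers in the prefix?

1

Eliminate → and ↔ using ¬ and ∨.
  \neg (\neg (\neg (\exists w\, L(w)) \lor (\forall p\, B(p))) \lor \neg (\neg (\exists x\, \forall y\, (\neg B(y) \land B(x))) \land \neg (\exists u\, \neg B(u))))
Push ¬ through the quantifiers and connectives to reach negation normal form:
  ((\forall w\, \neg L(w)) \lor (\forall p\, B(p))) \land (\forall x\, \exists y\, (B(y) \lor \neg B(x))) \land (\forall u\, B(u))
Finally move all quantifiers to the prefix:
  \forall w\, \forall p\, \forall x\, \exists y\, \forall u\, ((\neg L(w) \lor B(p)) \land (B(y) \lor \neg B(x)) \land B(u))
The prefix is \forall w \forall p \forall x \exists y \forall u: 4 universal, 1 existential.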